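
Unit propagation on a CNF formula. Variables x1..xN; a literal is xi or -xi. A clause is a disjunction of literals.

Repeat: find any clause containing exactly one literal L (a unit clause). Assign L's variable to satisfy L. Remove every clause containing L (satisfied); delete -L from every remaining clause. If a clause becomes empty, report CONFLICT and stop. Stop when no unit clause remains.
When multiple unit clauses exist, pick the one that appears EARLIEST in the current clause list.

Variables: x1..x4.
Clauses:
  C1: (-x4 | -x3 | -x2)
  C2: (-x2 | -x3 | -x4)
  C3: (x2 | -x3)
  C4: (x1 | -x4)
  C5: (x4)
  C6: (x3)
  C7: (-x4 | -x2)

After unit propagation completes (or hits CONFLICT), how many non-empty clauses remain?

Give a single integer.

Answer: 0

Derivation:
unit clause [4] forces x4=T; simplify:
  drop -4 from [-4, -3, -2] -> [-3, -2]
  drop -4 from [-2, -3, -4] -> [-2, -3]
  drop -4 from [1, -4] -> [1]
  drop -4 from [-4, -2] -> [-2]
  satisfied 1 clause(s); 6 remain; assigned so far: [4]
unit clause [1] forces x1=T; simplify:
  satisfied 1 clause(s); 5 remain; assigned so far: [1, 4]
unit clause [3] forces x3=T; simplify:
  drop -3 from [-3, -2] -> [-2]
  drop -3 from [-2, -3] -> [-2]
  drop -3 from [2, -3] -> [2]
  satisfied 1 clause(s); 4 remain; assigned so far: [1, 3, 4]
unit clause [-2] forces x2=F; simplify:
  drop 2 from [2] -> [] (empty!)
  satisfied 3 clause(s); 1 remain; assigned so far: [1, 2, 3, 4]
CONFLICT (empty clause)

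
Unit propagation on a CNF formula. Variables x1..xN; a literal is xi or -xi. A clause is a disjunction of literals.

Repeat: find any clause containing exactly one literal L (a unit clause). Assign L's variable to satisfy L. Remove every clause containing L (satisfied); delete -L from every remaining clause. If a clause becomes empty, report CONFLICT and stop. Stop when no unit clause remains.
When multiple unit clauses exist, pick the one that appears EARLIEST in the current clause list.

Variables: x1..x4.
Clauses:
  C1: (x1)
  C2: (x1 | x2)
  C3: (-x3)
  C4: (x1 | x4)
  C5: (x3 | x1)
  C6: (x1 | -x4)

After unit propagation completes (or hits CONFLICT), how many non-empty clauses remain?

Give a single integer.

Answer: 0

Derivation:
unit clause [1] forces x1=T; simplify:
  satisfied 5 clause(s); 1 remain; assigned so far: [1]
unit clause [-3] forces x3=F; simplify:
  satisfied 1 clause(s); 0 remain; assigned so far: [1, 3]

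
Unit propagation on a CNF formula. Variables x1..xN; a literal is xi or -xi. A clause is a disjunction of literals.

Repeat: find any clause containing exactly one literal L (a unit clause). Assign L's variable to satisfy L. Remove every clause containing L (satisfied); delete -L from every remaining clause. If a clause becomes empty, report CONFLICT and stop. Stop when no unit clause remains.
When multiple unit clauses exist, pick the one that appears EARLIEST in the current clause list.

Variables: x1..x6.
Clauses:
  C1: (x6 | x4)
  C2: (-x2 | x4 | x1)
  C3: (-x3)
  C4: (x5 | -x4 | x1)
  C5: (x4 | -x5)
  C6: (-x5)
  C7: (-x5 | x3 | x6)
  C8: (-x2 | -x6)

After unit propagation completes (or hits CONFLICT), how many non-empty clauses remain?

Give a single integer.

Answer: 4

Derivation:
unit clause [-3] forces x3=F; simplify:
  drop 3 from [-5, 3, 6] -> [-5, 6]
  satisfied 1 clause(s); 7 remain; assigned so far: [3]
unit clause [-5] forces x5=F; simplify:
  drop 5 from [5, -4, 1] -> [-4, 1]
  satisfied 3 clause(s); 4 remain; assigned so far: [3, 5]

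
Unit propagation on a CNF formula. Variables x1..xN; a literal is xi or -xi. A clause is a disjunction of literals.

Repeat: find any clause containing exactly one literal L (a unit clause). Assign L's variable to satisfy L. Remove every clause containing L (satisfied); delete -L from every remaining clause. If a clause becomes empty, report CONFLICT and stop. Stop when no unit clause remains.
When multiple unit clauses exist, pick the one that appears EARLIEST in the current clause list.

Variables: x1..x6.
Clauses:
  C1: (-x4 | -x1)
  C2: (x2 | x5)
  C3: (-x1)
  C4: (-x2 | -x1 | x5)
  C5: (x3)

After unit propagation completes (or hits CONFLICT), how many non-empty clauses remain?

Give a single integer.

Answer: 1

Derivation:
unit clause [-1] forces x1=F; simplify:
  satisfied 3 clause(s); 2 remain; assigned so far: [1]
unit clause [3] forces x3=T; simplify:
  satisfied 1 clause(s); 1 remain; assigned so far: [1, 3]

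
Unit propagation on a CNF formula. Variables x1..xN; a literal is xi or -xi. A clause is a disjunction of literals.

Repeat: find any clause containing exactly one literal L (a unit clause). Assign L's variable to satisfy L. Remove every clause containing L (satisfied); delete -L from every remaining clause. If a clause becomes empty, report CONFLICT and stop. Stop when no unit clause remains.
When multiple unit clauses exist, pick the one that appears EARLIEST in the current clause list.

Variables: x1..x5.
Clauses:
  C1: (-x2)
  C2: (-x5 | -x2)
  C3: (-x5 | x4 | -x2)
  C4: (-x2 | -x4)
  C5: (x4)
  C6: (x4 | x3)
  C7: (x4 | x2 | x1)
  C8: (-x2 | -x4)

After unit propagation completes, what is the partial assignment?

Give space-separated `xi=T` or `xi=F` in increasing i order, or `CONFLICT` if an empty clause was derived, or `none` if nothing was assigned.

unit clause [-2] forces x2=F; simplify:
  drop 2 from [4, 2, 1] -> [4, 1]
  satisfied 5 clause(s); 3 remain; assigned so far: [2]
unit clause [4] forces x4=T; simplify:
  satisfied 3 clause(s); 0 remain; assigned so far: [2, 4]

Answer: x2=F x4=T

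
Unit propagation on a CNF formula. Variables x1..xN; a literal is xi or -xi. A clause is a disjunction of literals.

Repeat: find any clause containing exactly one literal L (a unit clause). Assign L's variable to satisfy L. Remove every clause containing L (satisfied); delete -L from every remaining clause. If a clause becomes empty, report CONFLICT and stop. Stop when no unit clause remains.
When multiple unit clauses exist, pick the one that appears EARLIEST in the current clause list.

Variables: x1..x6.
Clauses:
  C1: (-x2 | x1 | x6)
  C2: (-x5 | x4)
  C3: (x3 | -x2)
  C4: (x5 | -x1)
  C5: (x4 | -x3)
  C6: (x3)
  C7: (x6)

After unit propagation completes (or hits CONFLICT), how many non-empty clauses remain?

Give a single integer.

unit clause [3] forces x3=T; simplify:
  drop -3 from [4, -3] -> [4]
  satisfied 2 clause(s); 5 remain; assigned so far: [3]
unit clause [4] forces x4=T; simplify:
  satisfied 2 clause(s); 3 remain; assigned so far: [3, 4]
unit clause [6] forces x6=T; simplify:
  satisfied 2 clause(s); 1 remain; assigned so far: [3, 4, 6]

Answer: 1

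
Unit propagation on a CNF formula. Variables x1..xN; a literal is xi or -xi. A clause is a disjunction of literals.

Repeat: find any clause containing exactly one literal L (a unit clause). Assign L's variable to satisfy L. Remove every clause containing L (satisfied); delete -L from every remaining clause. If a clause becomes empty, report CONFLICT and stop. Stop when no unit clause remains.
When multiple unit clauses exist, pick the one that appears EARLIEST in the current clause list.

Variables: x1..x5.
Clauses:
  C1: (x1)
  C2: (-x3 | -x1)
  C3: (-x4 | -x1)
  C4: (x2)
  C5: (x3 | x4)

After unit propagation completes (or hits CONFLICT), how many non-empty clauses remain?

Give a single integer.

Answer: 1

Derivation:
unit clause [1] forces x1=T; simplify:
  drop -1 from [-3, -1] -> [-3]
  drop -1 from [-4, -1] -> [-4]
  satisfied 1 clause(s); 4 remain; assigned so far: [1]
unit clause [-3] forces x3=F; simplify:
  drop 3 from [3, 4] -> [4]
  satisfied 1 clause(s); 3 remain; assigned so far: [1, 3]
unit clause [-4] forces x4=F; simplify:
  drop 4 from [4] -> [] (empty!)
  satisfied 1 clause(s); 2 remain; assigned so far: [1, 3, 4]
CONFLICT (empty clause)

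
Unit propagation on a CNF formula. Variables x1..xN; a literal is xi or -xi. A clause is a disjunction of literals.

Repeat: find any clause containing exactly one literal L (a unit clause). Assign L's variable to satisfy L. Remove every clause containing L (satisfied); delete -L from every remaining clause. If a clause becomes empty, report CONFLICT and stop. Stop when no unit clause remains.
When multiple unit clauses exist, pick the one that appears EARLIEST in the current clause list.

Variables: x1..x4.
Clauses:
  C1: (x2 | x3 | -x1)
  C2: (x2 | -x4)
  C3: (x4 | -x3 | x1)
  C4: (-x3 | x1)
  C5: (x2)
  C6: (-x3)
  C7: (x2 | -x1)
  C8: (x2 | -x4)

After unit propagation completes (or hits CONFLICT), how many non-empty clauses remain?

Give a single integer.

Answer: 0

Derivation:
unit clause [2] forces x2=T; simplify:
  satisfied 5 clause(s); 3 remain; assigned so far: [2]
unit clause [-3] forces x3=F; simplify:
  satisfied 3 clause(s); 0 remain; assigned so far: [2, 3]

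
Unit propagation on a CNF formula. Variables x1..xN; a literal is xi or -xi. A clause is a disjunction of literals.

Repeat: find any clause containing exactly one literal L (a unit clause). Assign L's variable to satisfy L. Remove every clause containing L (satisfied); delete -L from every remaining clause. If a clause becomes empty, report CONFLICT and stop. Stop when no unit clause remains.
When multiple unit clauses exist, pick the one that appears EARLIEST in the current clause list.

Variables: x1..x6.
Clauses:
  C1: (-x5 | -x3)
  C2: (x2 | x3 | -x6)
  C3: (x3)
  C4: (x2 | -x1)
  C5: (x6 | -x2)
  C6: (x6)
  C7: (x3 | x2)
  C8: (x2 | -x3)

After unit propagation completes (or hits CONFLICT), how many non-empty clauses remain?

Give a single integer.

Answer: 0

Derivation:
unit clause [3] forces x3=T; simplify:
  drop -3 from [-5, -3] -> [-5]
  drop -3 from [2, -3] -> [2]
  satisfied 3 clause(s); 5 remain; assigned so far: [3]
unit clause [-5] forces x5=F; simplify:
  satisfied 1 clause(s); 4 remain; assigned so far: [3, 5]
unit clause [6] forces x6=T; simplify:
  satisfied 2 clause(s); 2 remain; assigned so far: [3, 5, 6]
unit clause [2] forces x2=T; simplify:
  satisfied 2 clause(s); 0 remain; assigned so far: [2, 3, 5, 6]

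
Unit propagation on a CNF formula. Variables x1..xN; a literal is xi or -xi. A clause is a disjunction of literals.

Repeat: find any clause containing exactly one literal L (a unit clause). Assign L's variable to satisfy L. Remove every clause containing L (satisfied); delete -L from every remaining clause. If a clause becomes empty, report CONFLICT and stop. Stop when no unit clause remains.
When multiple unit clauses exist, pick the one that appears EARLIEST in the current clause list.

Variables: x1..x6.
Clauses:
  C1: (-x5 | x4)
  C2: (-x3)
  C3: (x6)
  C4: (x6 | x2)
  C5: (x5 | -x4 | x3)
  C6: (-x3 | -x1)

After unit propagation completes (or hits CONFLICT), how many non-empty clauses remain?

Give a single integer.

unit clause [-3] forces x3=F; simplify:
  drop 3 from [5, -4, 3] -> [5, -4]
  satisfied 2 clause(s); 4 remain; assigned so far: [3]
unit clause [6] forces x6=T; simplify:
  satisfied 2 clause(s); 2 remain; assigned so far: [3, 6]

Answer: 2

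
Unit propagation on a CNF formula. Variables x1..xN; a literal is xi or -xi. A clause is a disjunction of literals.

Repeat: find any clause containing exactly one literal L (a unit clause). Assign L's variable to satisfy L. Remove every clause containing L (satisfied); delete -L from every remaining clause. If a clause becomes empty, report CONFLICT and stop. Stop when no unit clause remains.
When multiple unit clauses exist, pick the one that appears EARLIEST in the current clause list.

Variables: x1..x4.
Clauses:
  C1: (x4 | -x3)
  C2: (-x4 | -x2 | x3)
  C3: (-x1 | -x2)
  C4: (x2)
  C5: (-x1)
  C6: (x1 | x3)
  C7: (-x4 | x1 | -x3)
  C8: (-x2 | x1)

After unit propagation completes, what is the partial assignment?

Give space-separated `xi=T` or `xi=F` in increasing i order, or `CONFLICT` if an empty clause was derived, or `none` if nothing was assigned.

unit clause [2] forces x2=T; simplify:
  drop -2 from [-4, -2, 3] -> [-4, 3]
  drop -2 from [-1, -2] -> [-1]
  drop -2 from [-2, 1] -> [1]
  satisfied 1 clause(s); 7 remain; assigned so far: [2]
unit clause [-1] forces x1=F; simplify:
  drop 1 from [1, 3] -> [3]
  drop 1 from [-4, 1, -3] -> [-4, -3]
  drop 1 from [1] -> [] (empty!)
  satisfied 2 clause(s); 5 remain; assigned so far: [1, 2]
CONFLICT (empty clause)

Answer: CONFLICT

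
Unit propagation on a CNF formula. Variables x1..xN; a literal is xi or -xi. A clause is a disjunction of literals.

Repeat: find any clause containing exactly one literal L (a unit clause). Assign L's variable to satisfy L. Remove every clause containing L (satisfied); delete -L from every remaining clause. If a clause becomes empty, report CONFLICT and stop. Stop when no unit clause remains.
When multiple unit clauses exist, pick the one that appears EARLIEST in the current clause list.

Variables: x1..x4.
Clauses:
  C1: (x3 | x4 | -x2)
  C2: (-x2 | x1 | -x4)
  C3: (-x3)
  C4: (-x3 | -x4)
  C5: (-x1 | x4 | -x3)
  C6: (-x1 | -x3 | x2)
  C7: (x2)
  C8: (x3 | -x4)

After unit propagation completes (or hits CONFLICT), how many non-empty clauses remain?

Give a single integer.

Answer: 1

Derivation:
unit clause [-3] forces x3=F; simplify:
  drop 3 from [3, 4, -2] -> [4, -2]
  drop 3 from [3, -4] -> [-4]
  satisfied 4 clause(s); 4 remain; assigned so far: [3]
unit clause [2] forces x2=T; simplify:
  drop -2 from [4, -2] -> [4]
  drop -2 from [-2, 1, -4] -> [1, -4]
  satisfied 1 clause(s); 3 remain; assigned so far: [2, 3]
unit clause [4] forces x4=T; simplify:
  drop -4 from [1, -4] -> [1]
  drop -4 from [-4] -> [] (empty!)
  satisfied 1 clause(s); 2 remain; assigned so far: [2, 3, 4]
CONFLICT (empty clause)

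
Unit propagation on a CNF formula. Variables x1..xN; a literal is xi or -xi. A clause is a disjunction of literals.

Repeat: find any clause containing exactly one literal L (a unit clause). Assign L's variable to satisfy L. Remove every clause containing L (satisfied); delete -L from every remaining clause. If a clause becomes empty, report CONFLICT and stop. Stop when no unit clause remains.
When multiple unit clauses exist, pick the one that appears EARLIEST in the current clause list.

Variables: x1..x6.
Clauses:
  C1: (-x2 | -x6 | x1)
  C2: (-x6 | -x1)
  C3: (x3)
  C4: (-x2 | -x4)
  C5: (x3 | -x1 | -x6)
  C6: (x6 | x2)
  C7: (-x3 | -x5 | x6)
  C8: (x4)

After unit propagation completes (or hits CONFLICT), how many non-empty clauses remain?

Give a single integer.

unit clause [3] forces x3=T; simplify:
  drop -3 from [-3, -5, 6] -> [-5, 6]
  satisfied 2 clause(s); 6 remain; assigned so far: [3]
unit clause [4] forces x4=T; simplify:
  drop -4 from [-2, -4] -> [-2]
  satisfied 1 clause(s); 5 remain; assigned so far: [3, 4]
unit clause [-2] forces x2=F; simplify:
  drop 2 from [6, 2] -> [6]
  satisfied 2 clause(s); 3 remain; assigned so far: [2, 3, 4]
unit clause [6] forces x6=T; simplify:
  drop -6 from [-6, -1] -> [-1]
  satisfied 2 clause(s); 1 remain; assigned so far: [2, 3, 4, 6]
unit clause [-1] forces x1=F; simplify:
  satisfied 1 clause(s); 0 remain; assigned so far: [1, 2, 3, 4, 6]

Answer: 0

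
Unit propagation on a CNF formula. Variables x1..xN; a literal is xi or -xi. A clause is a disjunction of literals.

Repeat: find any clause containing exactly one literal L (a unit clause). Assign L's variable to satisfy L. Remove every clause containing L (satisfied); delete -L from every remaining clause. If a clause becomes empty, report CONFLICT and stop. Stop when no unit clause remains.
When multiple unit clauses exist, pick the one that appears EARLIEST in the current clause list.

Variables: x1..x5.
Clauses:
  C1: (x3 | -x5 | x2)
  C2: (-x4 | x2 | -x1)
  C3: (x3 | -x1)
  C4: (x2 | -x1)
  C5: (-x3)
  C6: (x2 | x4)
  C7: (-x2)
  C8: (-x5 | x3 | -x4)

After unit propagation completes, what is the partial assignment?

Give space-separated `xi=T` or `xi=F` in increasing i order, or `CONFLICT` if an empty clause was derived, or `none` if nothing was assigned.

unit clause [-3] forces x3=F; simplify:
  drop 3 from [3, -5, 2] -> [-5, 2]
  drop 3 from [3, -1] -> [-1]
  drop 3 from [-5, 3, -4] -> [-5, -4]
  satisfied 1 clause(s); 7 remain; assigned so far: [3]
unit clause [-1] forces x1=F; simplify:
  satisfied 3 clause(s); 4 remain; assigned so far: [1, 3]
unit clause [-2] forces x2=F; simplify:
  drop 2 from [-5, 2] -> [-5]
  drop 2 from [2, 4] -> [4]
  satisfied 1 clause(s); 3 remain; assigned so far: [1, 2, 3]
unit clause [-5] forces x5=F; simplify:
  satisfied 2 clause(s); 1 remain; assigned so far: [1, 2, 3, 5]
unit clause [4] forces x4=T; simplify:
  satisfied 1 clause(s); 0 remain; assigned so far: [1, 2, 3, 4, 5]

Answer: x1=F x2=F x3=F x4=T x5=F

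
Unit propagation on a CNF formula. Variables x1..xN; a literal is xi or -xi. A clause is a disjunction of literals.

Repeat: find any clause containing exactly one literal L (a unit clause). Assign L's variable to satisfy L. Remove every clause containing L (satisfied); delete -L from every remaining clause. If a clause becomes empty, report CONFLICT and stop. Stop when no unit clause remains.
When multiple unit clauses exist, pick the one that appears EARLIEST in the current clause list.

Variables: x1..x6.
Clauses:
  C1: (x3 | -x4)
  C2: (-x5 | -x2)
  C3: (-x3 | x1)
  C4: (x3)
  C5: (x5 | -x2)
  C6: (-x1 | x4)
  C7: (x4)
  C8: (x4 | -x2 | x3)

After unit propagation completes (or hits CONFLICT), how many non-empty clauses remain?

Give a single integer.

Answer: 2

Derivation:
unit clause [3] forces x3=T; simplify:
  drop -3 from [-3, 1] -> [1]
  satisfied 3 clause(s); 5 remain; assigned so far: [3]
unit clause [1] forces x1=T; simplify:
  drop -1 from [-1, 4] -> [4]
  satisfied 1 clause(s); 4 remain; assigned so far: [1, 3]
unit clause [4] forces x4=T; simplify:
  satisfied 2 clause(s); 2 remain; assigned so far: [1, 3, 4]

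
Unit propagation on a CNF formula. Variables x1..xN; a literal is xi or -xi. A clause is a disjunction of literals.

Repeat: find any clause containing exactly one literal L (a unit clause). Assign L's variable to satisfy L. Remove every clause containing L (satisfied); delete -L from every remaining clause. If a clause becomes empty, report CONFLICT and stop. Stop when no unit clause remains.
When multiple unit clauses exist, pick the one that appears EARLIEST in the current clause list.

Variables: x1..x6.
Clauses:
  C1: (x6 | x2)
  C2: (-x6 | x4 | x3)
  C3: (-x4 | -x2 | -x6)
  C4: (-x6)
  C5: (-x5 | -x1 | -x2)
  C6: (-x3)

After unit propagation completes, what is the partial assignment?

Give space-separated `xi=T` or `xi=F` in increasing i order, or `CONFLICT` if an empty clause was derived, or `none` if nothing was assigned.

unit clause [-6] forces x6=F; simplify:
  drop 6 from [6, 2] -> [2]
  satisfied 3 clause(s); 3 remain; assigned so far: [6]
unit clause [2] forces x2=T; simplify:
  drop -2 from [-5, -1, -2] -> [-5, -1]
  satisfied 1 clause(s); 2 remain; assigned so far: [2, 6]
unit clause [-3] forces x3=F; simplify:
  satisfied 1 clause(s); 1 remain; assigned so far: [2, 3, 6]

Answer: x2=T x3=F x6=F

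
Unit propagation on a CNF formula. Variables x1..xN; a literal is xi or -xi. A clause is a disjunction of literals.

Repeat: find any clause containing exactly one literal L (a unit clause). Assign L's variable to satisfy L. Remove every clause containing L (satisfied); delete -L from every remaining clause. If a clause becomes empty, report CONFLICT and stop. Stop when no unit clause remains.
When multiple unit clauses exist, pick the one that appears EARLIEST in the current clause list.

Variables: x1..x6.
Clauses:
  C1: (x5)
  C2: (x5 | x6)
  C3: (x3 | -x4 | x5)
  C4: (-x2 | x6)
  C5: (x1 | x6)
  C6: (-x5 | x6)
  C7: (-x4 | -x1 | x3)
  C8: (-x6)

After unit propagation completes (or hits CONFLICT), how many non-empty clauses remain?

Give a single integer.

Answer: 1

Derivation:
unit clause [5] forces x5=T; simplify:
  drop -5 from [-5, 6] -> [6]
  satisfied 3 clause(s); 5 remain; assigned so far: [5]
unit clause [6] forces x6=T; simplify:
  drop -6 from [-6] -> [] (empty!)
  satisfied 3 clause(s); 2 remain; assigned so far: [5, 6]
CONFLICT (empty clause)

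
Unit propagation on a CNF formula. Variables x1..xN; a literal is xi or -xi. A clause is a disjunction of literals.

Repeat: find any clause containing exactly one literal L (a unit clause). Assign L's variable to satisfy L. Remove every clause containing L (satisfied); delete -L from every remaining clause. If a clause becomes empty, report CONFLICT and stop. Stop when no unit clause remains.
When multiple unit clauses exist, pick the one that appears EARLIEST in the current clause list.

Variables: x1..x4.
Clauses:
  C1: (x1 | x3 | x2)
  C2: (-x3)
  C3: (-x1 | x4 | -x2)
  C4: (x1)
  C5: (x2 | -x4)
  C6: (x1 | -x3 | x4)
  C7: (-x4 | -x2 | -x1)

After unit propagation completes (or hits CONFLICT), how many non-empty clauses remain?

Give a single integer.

unit clause [-3] forces x3=F; simplify:
  drop 3 from [1, 3, 2] -> [1, 2]
  satisfied 2 clause(s); 5 remain; assigned so far: [3]
unit clause [1] forces x1=T; simplify:
  drop -1 from [-1, 4, -2] -> [4, -2]
  drop -1 from [-4, -2, -1] -> [-4, -2]
  satisfied 2 clause(s); 3 remain; assigned so far: [1, 3]

Answer: 3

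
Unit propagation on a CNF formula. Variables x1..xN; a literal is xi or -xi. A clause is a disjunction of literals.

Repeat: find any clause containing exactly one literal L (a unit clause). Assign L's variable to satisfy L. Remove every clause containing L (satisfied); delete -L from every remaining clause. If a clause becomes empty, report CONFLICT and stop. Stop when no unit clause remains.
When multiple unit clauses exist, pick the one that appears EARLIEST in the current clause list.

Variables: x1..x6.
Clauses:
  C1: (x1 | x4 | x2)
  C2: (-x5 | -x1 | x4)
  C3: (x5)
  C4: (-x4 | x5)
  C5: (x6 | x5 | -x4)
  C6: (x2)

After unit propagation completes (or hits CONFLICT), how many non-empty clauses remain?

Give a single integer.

Answer: 1

Derivation:
unit clause [5] forces x5=T; simplify:
  drop -5 from [-5, -1, 4] -> [-1, 4]
  satisfied 3 clause(s); 3 remain; assigned so far: [5]
unit clause [2] forces x2=T; simplify:
  satisfied 2 clause(s); 1 remain; assigned so far: [2, 5]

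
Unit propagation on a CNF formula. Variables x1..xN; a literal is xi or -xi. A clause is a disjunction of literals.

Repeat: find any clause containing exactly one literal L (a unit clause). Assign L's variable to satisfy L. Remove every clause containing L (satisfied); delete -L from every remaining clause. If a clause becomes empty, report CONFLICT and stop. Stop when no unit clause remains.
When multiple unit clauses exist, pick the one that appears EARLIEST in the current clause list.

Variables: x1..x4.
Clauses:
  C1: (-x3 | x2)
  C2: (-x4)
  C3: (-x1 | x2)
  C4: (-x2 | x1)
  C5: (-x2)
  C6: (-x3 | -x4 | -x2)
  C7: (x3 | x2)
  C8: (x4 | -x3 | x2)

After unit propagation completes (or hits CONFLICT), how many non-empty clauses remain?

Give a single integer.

unit clause [-4] forces x4=F; simplify:
  drop 4 from [4, -3, 2] -> [-3, 2]
  satisfied 2 clause(s); 6 remain; assigned so far: [4]
unit clause [-2] forces x2=F; simplify:
  drop 2 from [-3, 2] -> [-3]
  drop 2 from [-1, 2] -> [-1]
  drop 2 from [3, 2] -> [3]
  drop 2 from [-3, 2] -> [-3]
  satisfied 2 clause(s); 4 remain; assigned so far: [2, 4]
unit clause [-3] forces x3=F; simplify:
  drop 3 from [3] -> [] (empty!)
  satisfied 2 clause(s); 2 remain; assigned so far: [2, 3, 4]
CONFLICT (empty clause)

Answer: 1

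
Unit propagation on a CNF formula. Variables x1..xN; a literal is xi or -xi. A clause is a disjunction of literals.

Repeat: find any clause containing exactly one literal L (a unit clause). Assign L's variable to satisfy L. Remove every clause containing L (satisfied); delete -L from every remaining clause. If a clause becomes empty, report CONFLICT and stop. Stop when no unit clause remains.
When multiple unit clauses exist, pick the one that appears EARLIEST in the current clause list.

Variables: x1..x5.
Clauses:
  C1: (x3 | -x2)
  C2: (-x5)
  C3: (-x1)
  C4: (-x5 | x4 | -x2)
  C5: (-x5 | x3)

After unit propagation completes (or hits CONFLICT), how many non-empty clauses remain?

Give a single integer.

Answer: 1

Derivation:
unit clause [-5] forces x5=F; simplify:
  satisfied 3 clause(s); 2 remain; assigned so far: [5]
unit clause [-1] forces x1=F; simplify:
  satisfied 1 clause(s); 1 remain; assigned so far: [1, 5]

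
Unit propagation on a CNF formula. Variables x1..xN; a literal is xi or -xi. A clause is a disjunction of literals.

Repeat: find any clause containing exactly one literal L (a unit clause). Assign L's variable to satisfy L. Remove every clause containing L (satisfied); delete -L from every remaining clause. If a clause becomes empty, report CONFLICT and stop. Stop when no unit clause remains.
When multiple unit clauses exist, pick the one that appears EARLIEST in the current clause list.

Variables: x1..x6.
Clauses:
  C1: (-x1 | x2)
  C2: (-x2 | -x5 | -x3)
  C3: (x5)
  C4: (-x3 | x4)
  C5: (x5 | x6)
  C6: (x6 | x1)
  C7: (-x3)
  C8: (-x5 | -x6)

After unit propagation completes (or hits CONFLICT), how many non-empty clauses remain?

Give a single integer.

Answer: 0

Derivation:
unit clause [5] forces x5=T; simplify:
  drop -5 from [-2, -5, -3] -> [-2, -3]
  drop -5 from [-5, -6] -> [-6]
  satisfied 2 clause(s); 6 remain; assigned so far: [5]
unit clause [-3] forces x3=F; simplify:
  satisfied 3 clause(s); 3 remain; assigned so far: [3, 5]
unit clause [-6] forces x6=F; simplify:
  drop 6 from [6, 1] -> [1]
  satisfied 1 clause(s); 2 remain; assigned so far: [3, 5, 6]
unit clause [1] forces x1=T; simplify:
  drop -1 from [-1, 2] -> [2]
  satisfied 1 clause(s); 1 remain; assigned so far: [1, 3, 5, 6]
unit clause [2] forces x2=T; simplify:
  satisfied 1 clause(s); 0 remain; assigned so far: [1, 2, 3, 5, 6]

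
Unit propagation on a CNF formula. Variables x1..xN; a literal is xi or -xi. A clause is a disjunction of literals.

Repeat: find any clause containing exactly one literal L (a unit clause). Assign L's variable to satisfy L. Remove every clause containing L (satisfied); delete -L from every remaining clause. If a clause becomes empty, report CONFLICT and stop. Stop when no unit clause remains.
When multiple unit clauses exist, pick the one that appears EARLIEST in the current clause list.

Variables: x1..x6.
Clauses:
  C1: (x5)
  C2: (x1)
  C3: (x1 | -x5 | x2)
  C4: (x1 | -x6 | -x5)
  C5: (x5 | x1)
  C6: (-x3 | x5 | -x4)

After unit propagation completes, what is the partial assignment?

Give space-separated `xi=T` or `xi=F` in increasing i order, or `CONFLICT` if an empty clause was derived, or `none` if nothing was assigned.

unit clause [5] forces x5=T; simplify:
  drop -5 from [1, -5, 2] -> [1, 2]
  drop -5 from [1, -6, -5] -> [1, -6]
  satisfied 3 clause(s); 3 remain; assigned so far: [5]
unit clause [1] forces x1=T; simplify:
  satisfied 3 clause(s); 0 remain; assigned so far: [1, 5]

Answer: x1=T x5=T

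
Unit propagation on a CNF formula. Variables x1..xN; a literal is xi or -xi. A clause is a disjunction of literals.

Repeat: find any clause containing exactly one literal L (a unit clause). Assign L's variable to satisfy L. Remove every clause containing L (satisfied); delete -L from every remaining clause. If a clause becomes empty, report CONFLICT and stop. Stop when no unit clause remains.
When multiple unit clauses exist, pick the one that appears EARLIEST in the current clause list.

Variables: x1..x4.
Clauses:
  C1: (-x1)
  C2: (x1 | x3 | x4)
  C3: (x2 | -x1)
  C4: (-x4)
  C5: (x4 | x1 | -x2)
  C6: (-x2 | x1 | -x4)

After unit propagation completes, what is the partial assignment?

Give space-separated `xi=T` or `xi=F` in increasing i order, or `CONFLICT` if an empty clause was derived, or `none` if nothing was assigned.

Answer: x1=F x2=F x3=T x4=F

Derivation:
unit clause [-1] forces x1=F; simplify:
  drop 1 from [1, 3, 4] -> [3, 4]
  drop 1 from [4, 1, -2] -> [4, -2]
  drop 1 from [-2, 1, -4] -> [-2, -4]
  satisfied 2 clause(s); 4 remain; assigned so far: [1]
unit clause [-4] forces x4=F; simplify:
  drop 4 from [3, 4] -> [3]
  drop 4 from [4, -2] -> [-2]
  satisfied 2 clause(s); 2 remain; assigned so far: [1, 4]
unit clause [3] forces x3=T; simplify:
  satisfied 1 clause(s); 1 remain; assigned so far: [1, 3, 4]
unit clause [-2] forces x2=F; simplify:
  satisfied 1 clause(s); 0 remain; assigned so far: [1, 2, 3, 4]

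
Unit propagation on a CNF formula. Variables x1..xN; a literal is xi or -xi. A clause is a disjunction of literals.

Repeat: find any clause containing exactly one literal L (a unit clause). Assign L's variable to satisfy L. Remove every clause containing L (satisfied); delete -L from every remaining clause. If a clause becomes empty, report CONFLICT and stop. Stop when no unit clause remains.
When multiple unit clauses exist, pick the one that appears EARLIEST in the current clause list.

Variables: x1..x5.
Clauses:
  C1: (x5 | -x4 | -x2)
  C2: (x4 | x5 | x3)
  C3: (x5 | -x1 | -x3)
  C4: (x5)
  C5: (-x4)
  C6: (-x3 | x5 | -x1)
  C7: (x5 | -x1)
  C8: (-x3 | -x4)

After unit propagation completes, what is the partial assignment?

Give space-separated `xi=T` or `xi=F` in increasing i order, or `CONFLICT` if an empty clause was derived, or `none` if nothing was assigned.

Answer: x4=F x5=T

Derivation:
unit clause [5] forces x5=T; simplify:
  satisfied 6 clause(s); 2 remain; assigned so far: [5]
unit clause [-4] forces x4=F; simplify:
  satisfied 2 clause(s); 0 remain; assigned so far: [4, 5]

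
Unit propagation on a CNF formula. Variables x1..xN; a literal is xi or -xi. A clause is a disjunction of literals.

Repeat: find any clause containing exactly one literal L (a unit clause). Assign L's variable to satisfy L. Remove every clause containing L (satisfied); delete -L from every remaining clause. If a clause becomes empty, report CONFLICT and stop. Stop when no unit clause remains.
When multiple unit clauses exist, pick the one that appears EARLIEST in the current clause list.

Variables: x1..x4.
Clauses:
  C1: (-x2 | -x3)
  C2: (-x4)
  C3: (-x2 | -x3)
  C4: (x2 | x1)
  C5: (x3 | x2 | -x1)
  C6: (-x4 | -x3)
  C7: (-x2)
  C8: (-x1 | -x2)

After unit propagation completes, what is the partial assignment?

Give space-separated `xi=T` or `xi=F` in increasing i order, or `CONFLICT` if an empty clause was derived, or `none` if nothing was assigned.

unit clause [-4] forces x4=F; simplify:
  satisfied 2 clause(s); 6 remain; assigned so far: [4]
unit clause [-2] forces x2=F; simplify:
  drop 2 from [2, 1] -> [1]
  drop 2 from [3, 2, -1] -> [3, -1]
  satisfied 4 clause(s); 2 remain; assigned so far: [2, 4]
unit clause [1] forces x1=T; simplify:
  drop -1 from [3, -1] -> [3]
  satisfied 1 clause(s); 1 remain; assigned so far: [1, 2, 4]
unit clause [3] forces x3=T; simplify:
  satisfied 1 clause(s); 0 remain; assigned so far: [1, 2, 3, 4]

Answer: x1=T x2=F x3=T x4=F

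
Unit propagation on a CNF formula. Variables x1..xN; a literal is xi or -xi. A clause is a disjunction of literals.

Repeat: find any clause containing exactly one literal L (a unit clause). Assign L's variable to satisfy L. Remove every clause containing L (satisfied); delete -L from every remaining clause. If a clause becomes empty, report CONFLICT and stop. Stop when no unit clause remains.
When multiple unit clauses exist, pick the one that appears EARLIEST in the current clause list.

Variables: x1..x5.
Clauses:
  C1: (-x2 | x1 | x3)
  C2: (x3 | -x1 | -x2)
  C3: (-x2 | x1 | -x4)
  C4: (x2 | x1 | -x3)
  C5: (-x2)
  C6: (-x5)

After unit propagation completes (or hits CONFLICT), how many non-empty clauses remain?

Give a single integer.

unit clause [-2] forces x2=F; simplify:
  drop 2 from [2, 1, -3] -> [1, -3]
  satisfied 4 clause(s); 2 remain; assigned so far: [2]
unit clause [-5] forces x5=F; simplify:
  satisfied 1 clause(s); 1 remain; assigned so far: [2, 5]

Answer: 1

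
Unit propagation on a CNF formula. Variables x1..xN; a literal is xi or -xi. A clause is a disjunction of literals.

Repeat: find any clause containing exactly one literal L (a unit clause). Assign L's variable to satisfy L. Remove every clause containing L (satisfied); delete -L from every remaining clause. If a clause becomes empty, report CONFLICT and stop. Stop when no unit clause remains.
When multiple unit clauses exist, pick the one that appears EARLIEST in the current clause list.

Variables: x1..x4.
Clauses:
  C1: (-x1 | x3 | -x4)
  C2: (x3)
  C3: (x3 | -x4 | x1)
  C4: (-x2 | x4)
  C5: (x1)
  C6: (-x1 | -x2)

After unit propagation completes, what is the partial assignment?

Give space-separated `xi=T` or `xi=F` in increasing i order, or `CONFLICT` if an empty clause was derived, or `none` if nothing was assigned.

Answer: x1=T x2=F x3=T

Derivation:
unit clause [3] forces x3=T; simplify:
  satisfied 3 clause(s); 3 remain; assigned so far: [3]
unit clause [1] forces x1=T; simplify:
  drop -1 from [-1, -2] -> [-2]
  satisfied 1 clause(s); 2 remain; assigned so far: [1, 3]
unit clause [-2] forces x2=F; simplify:
  satisfied 2 clause(s); 0 remain; assigned so far: [1, 2, 3]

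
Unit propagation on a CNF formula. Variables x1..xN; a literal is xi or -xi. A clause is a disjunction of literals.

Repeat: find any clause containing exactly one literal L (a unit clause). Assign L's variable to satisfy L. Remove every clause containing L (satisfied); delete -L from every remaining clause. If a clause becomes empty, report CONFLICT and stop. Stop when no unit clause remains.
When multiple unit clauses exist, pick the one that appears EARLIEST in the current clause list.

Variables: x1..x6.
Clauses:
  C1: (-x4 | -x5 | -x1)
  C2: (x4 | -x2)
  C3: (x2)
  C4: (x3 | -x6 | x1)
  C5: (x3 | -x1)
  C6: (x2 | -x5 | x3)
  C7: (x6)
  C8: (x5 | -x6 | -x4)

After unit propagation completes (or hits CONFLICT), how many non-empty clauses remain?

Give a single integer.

unit clause [2] forces x2=T; simplify:
  drop -2 from [4, -2] -> [4]
  satisfied 2 clause(s); 6 remain; assigned so far: [2]
unit clause [4] forces x4=T; simplify:
  drop -4 from [-4, -5, -1] -> [-5, -1]
  drop -4 from [5, -6, -4] -> [5, -6]
  satisfied 1 clause(s); 5 remain; assigned so far: [2, 4]
unit clause [6] forces x6=T; simplify:
  drop -6 from [3, -6, 1] -> [3, 1]
  drop -6 from [5, -6] -> [5]
  satisfied 1 clause(s); 4 remain; assigned so far: [2, 4, 6]
unit clause [5] forces x5=T; simplify:
  drop -5 from [-5, -1] -> [-1]
  satisfied 1 clause(s); 3 remain; assigned so far: [2, 4, 5, 6]
unit clause [-1] forces x1=F; simplify:
  drop 1 from [3, 1] -> [3]
  satisfied 2 clause(s); 1 remain; assigned so far: [1, 2, 4, 5, 6]
unit clause [3] forces x3=T; simplify:
  satisfied 1 clause(s); 0 remain; assigned so far: [1, 2, 3, 4, 5, 6]

Answer: 0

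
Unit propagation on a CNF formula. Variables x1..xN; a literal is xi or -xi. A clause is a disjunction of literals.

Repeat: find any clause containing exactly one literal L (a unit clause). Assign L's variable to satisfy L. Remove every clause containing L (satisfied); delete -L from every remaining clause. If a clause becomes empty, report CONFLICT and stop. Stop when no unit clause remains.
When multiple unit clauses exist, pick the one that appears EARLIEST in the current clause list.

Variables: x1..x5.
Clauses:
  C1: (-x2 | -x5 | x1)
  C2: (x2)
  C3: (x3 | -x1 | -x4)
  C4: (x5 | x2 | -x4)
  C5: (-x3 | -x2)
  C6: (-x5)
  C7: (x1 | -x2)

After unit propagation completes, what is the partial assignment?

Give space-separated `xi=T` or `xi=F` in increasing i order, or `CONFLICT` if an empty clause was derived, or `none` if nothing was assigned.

Answer: x1=T x2=T x3=F x4=F x5=F

Derivation:
unit clause [2] forces x2=T; simplify:
  drop -2 from [-2, -5, 1] -> [-5, 1]
  drop -2 from [-3, -2] -> [-3]
  drop -2 from [1, -2] -> [1]
  satisfied 2 clause(s); 5 remain; assigned so far: [2]
unit clause [-3] forces x3=F; simplify:
  drop 3 from [3, -1, -4] -> [-1, -4]
  satisfied 1 clause(s); 4 remain; assigned so far: [2, 3]
unit clause [-5] forces x5=F; simplify:
  satisfied 2 clause(s); 2 remain; assigned so far: [2, 3, 5]
unit clause [1] forces x1=T; simplify:
  drop -1 from [-1, -4] -> [-4]
  satisfied 1 clause(s); 1 remain; assigned so far: [1, 2, 3, 5]
unit clause [-4] forces x4=F; simplify:
  satisfied 1 clause(s); 0 remain; assigned so far: [1, 2, 3, 4, 5]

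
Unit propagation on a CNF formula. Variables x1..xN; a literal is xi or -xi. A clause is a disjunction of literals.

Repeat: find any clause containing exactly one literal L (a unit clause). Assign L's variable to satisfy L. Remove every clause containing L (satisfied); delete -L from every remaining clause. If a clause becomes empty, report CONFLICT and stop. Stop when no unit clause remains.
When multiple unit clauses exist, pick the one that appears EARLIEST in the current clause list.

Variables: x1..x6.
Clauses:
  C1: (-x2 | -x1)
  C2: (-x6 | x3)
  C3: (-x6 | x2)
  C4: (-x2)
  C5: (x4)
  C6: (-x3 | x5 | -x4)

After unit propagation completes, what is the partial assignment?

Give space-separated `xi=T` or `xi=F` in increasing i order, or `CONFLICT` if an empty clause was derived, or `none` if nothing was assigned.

Answer: x2=F x4=T x6=F

Derivation:
unit clause [-2] forces x2=F; simplify:
  drop 2 from [-6, 2] -> [-6]
  satisfied 2 clause(s); 4 remain; assigned so far: [2]
unit clause [-6] forces x6=F; simplify:
  satisfied 2 clause(s); 2 remain; assigned so far: [2, 6]
unit clause [4] forces x4=T; simplify:
  drop -4 from [-3, 5, -4] -> [-3, 5]
  satisfied 1 clause(s); 1 remain; assigned so far: [2, 4, 6]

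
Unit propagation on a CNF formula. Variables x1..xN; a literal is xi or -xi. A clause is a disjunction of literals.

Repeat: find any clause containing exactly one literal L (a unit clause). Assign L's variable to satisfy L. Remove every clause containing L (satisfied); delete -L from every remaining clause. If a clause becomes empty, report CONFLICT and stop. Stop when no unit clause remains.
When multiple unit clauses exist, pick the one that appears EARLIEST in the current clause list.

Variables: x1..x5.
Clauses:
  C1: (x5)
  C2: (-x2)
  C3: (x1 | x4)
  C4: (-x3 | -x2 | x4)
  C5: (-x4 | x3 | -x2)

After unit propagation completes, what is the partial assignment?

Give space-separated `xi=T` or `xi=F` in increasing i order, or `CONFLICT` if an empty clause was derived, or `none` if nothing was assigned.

unit clause [5] forces x5=T; simplify:
  satisfied 1 clause(s); 4 remain; assigned so far: [5]
unit clause [-2] forces x2=F; simplify:
  satisfied 3 clause(s); 1 remain; assigned so far: [2, 5]

Answer: x2=F x5=T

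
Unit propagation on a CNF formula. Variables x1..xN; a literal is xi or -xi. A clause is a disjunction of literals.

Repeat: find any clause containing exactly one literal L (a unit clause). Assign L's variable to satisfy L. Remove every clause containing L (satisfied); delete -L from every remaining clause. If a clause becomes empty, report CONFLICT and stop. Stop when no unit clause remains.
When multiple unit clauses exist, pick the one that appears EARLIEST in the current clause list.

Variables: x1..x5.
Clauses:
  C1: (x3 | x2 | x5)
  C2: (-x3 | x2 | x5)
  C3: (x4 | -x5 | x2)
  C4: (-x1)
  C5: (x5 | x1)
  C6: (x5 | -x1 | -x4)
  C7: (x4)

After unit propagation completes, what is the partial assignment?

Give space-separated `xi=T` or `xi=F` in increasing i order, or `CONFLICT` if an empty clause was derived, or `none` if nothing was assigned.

unit clause [-1] forces x1=F; simplify:
  drop 1 from [5, 1] -> [5]
  satisfied 2 clause(s); 5 remain; assigned so far: [1]
unit clause [5] forces x5=T; simplify:
  drop -5 from [4, -5, 2] -> [4, 2]
  satisfied 3 clause(s); 2 remain; assigned so far: [1, 5]
unit clause [4] forces x4=T; simplify:
  satisfied 2 clause(s); 0 remain; assigned so far: [1, 4, 5]

Answer: x1=F x4=T x5=T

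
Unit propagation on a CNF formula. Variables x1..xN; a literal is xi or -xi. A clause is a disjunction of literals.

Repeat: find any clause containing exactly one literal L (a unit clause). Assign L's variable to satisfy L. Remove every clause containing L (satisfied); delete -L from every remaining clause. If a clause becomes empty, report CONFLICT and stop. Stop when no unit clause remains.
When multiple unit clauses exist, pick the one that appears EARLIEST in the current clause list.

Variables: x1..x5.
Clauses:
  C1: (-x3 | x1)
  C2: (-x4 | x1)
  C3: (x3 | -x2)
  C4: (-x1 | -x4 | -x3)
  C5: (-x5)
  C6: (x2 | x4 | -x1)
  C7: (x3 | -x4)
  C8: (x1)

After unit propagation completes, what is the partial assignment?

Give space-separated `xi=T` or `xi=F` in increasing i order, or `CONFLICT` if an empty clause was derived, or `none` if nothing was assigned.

unit clause [-5] forces x5=F; simplify:
  satisfied 1 clause(s); 7 remain; assigned so far: [5]
unit clause [1] forces x1=T; simplify:
  drop -1 from [-1, -4, -3] -> [-4, -3]
  drop -1 from [2, 4, -1] -> [2, 4]
  satisfied 3 clause(s); 4 remain; assigned so far: [1, 5]

Answer: x1=T x5=F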